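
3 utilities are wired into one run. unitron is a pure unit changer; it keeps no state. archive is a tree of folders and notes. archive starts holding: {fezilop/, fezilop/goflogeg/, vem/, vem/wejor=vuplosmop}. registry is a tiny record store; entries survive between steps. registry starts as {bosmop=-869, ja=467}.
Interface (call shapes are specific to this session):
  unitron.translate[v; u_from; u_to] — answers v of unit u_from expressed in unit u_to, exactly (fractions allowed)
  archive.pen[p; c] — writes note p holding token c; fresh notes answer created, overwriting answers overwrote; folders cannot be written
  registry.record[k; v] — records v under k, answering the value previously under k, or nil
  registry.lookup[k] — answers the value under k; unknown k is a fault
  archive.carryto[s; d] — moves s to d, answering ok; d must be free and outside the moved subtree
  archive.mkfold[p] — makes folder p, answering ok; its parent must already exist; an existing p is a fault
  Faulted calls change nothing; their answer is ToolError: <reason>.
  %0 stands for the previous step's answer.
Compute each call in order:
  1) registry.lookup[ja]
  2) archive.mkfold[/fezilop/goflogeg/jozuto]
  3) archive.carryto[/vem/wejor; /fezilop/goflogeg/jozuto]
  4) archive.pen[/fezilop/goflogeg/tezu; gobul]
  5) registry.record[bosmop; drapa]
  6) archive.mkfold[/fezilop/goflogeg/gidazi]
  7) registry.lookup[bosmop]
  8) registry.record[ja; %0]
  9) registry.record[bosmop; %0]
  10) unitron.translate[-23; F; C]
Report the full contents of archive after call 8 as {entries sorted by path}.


Invoking registry.lookup with ja, — result: 467.
I run archive.mkfold with /fezilop/goflogeg/jozuto, which returns ok.
Then archive.carryto with /vem/wejor, /fezilop/goflogeg/jozuto, and observe ToolError: exists.
I invoke archive.pen with /fezilop/goflogeg/tezu, gobul, and get created.
I use registry.record with bosmop, drapa, and get -869.
I invoke archive.mkfold with /fezilop/goflogeg/gidazi, and observe ok.
I try registry.lookup with bosmop: drapa.
Now I run registry.record with ja, %0, → 467.
Invoking registry.record with bosmop, %0, which returns drapa.
I invoke unitron.translate with -23, F, C, giving -275/9.

Answer: {fezilop/, fezilop/goflogeg/, fezilop/goflogeg/gidazi/, fezilop/goflogeg/jozuto/, fezilop/goflogeg/tezu=gobul, vem/, vem/wejor=vuplosmop}


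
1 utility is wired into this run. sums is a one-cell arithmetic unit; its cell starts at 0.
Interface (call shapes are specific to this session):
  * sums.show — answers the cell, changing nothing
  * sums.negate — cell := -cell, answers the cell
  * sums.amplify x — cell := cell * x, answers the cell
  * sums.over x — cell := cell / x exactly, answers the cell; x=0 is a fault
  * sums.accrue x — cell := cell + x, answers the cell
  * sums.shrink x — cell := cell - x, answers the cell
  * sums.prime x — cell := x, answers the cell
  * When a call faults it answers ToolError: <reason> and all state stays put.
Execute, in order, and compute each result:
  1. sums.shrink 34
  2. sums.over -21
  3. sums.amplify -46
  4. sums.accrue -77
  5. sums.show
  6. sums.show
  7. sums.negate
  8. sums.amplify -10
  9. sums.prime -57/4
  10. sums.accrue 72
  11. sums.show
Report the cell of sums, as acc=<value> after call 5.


Answer: acc=-3181/21

Derivation:
~$ sums.shrink 34
= -34
~$ sums.over -21
= 34/21
~$ sums.amplify -46
= -1564/21
~$ sums.accrue -77
= -3181/21
~$ sums.show
= -3181/21
~$ sums.show
= -3181/21
~$ sums.negate
= 3181/21
~$ sums.amplify -10
= -31810/21
~$ sums.prime -57/4
= -57/4
~$ sums.accrue 72
= 231/4
~$ sums.show
= 231/4


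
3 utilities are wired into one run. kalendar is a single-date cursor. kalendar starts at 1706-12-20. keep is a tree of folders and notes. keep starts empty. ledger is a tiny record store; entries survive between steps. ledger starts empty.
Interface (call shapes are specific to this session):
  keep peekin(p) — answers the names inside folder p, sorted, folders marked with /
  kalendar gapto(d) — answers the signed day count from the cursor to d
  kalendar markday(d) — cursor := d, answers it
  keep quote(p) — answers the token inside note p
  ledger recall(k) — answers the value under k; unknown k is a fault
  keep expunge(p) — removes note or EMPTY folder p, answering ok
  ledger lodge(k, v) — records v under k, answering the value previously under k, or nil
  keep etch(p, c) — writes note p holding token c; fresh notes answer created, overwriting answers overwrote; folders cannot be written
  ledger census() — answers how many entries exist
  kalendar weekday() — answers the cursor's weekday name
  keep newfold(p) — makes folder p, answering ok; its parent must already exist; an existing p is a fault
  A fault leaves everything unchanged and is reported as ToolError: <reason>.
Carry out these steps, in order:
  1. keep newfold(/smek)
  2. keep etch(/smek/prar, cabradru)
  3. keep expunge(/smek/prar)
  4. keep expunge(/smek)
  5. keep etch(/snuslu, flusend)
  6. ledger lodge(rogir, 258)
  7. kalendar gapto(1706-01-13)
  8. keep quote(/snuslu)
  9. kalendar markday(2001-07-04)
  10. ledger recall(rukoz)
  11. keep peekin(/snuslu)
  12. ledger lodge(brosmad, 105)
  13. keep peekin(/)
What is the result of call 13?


~$ keep newfold p: /smek
:: ok
~$ keep etch p: /smek/prar c: cabradru
:: created
~$ keep expunge p: /smek/prar
:: ok
~$ keep expunge p: /smek
:: ok
~$ keep etch p: /snuslu c: flusend
:: created
~$ ledger lodge k: rogir v: 258
:: nil
~$ kalendar gapto d: 1706-01-13
:: -341
~$ keep quote p: /snuslu
:: flusend
~$ kalendar markday d: 2001-07-04
:: 2001-07-04
~$ ledger recall k: rukoz
:: ToolError: no such key rukoz
~$ keep peekin p: /snuslu
:: ToolError: not a directory
~$ ledger lodge k: brosmad v: 105
:: nil
~$ keep peekin p: /
:: [snuslu]

Answer: [snuslu]


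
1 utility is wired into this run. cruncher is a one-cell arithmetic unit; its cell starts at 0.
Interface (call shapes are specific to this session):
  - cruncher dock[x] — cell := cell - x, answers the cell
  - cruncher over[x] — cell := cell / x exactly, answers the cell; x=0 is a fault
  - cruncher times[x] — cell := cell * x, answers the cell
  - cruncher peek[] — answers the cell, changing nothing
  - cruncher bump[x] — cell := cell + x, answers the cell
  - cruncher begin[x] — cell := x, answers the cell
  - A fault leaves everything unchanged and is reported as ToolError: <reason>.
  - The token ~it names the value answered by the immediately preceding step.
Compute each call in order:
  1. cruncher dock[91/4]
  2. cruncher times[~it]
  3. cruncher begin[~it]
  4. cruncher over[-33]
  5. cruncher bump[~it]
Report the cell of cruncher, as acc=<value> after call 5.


Now I run cruncher dock using x=91/4, — result: -91/4.
Invoking cruncher times using x=~it, and see 8281/16.
Next I call cruncher begin using x=~it, → 8281/16.
I call cruncher over using x=-33, and observe -8281/528.
I use cruncher bump using x=~it, yielding -8281/264.

Answer: acc=-8281/264


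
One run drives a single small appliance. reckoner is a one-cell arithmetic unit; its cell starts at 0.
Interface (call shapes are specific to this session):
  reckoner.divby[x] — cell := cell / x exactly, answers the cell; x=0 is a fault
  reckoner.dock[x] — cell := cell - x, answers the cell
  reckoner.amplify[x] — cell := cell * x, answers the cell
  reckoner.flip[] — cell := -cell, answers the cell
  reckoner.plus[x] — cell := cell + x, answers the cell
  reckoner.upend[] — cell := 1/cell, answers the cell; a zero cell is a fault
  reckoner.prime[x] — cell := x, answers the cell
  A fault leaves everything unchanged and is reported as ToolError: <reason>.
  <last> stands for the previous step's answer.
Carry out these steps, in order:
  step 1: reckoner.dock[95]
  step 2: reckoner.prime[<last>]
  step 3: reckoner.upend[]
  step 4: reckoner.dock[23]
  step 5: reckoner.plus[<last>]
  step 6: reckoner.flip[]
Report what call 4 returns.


# 1. dock(95) == -95
# 2. prime(<last>) == -95
# 3. upend() == -1/95
# 4. dock(23) == -2186/95
# 5. plus(<last>) == -4372/95
# 6. flip() == 4372/95

Answer: -2186/95


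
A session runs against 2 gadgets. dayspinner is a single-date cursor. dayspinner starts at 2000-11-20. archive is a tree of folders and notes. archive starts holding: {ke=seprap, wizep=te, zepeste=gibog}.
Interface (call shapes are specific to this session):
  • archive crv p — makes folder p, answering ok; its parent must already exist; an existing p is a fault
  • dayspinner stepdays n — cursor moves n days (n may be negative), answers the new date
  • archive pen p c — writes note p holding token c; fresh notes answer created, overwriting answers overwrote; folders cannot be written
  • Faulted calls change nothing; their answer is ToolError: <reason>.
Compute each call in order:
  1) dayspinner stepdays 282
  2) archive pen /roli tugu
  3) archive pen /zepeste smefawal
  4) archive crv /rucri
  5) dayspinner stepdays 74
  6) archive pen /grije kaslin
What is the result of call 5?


Answer: 2001-11-11

Derivation:
Act: dayspinner stepdays[282]
Obs: 2001-08-29
Act: archive pen[/roli; tugu]
Obs: created
Act: archive pen[/zepeste; smefawal]
Obs: overwrote
Act: archive crv[/rucri]
Obs: ok
Act: dayspinner stepdays[74]
Obs: 2001-11-11
Act: archive pen[/grije; kaslin]
Obs: created


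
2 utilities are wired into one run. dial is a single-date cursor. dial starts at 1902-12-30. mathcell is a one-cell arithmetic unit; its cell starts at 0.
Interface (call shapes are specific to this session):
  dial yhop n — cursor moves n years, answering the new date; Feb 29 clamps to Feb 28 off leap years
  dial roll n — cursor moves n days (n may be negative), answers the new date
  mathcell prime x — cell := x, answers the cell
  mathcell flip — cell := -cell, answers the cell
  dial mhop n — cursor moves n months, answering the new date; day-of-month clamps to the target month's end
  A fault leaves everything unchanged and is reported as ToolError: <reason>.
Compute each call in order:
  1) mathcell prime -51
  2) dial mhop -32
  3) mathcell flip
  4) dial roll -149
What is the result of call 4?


Answer: 1899-12-02

Derivation:
Next I call mathcell prime passing -51, which returns -51.
Next I call dial mhop passing -32, which returns 1900-04-30.
I run mathcell flip, — result: 51.
Now I run dial roll passing -149, and get 1899-12-02.


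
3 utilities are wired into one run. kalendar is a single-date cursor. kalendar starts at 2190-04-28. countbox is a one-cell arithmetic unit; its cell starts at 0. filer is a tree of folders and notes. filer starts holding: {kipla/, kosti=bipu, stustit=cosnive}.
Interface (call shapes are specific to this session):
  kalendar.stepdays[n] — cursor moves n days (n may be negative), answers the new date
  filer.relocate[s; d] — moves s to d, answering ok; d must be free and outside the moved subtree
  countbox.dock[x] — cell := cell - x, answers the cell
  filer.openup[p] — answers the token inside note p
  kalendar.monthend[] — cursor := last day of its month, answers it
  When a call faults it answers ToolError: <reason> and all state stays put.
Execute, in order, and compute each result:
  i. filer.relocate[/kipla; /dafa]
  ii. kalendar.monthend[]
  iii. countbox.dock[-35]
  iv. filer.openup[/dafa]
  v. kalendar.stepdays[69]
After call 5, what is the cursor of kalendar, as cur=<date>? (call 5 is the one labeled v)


Answer: cur=2190-07-08

Derivation:
-> relocate(s→/kipla, d→/dafa)
<- ok
-> monthend()
<- 2190-04-30
-> dock(x→-35)
<- 35
-> openup(p→/dafa)
<- ToolError: is a directory
-> stepdays(n→69)
<- 2190-07-08


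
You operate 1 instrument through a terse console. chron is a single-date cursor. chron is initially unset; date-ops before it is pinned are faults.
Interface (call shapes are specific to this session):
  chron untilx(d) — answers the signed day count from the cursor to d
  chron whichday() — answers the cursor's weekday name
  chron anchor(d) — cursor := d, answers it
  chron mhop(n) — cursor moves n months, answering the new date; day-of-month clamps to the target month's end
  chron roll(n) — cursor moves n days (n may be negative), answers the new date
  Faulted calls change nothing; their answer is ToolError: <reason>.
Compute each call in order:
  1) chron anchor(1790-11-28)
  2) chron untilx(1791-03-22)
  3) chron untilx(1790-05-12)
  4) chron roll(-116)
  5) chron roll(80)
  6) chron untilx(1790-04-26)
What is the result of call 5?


Answer: 1790-10-23

Derivation:
==> chron anchor(d='1790-11-28')
<== 1790-11-28
==> chron untilx(d='1791-03-22')
<== 114
==> chron untilx(d='1790-05-12')
<== -200
==> chron roll(n='-116')
<== 1790-08-04
==> chron roll(n='80')
<== 1790-10-23
==> chron untilx(d='1790-04-26')
<== -180


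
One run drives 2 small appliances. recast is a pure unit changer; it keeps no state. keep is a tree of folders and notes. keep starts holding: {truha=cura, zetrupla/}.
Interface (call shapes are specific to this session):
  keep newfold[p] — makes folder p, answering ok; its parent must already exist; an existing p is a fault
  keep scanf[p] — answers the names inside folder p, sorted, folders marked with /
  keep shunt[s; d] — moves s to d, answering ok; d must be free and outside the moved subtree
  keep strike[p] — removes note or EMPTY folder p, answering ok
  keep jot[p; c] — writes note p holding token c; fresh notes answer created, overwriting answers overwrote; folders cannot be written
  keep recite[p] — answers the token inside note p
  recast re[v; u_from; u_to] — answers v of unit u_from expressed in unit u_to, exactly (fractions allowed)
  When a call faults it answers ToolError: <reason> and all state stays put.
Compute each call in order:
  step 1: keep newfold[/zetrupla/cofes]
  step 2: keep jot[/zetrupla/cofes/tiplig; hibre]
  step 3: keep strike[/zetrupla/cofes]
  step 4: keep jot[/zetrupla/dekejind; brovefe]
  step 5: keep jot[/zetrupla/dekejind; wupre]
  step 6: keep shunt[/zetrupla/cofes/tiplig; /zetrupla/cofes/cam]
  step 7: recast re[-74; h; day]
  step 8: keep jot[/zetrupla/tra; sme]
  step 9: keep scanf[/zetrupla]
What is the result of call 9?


Answer: [cofes/, dekejind, tra]

Derivation:
Now I run keep newfold on p=/zetrupla/cofes, and observe ok.
Next I call keep jot on p=/zetrupla/cofes/tiplig, c=hibre, and get created.
I try keep strike on p=/zetrupla/cofes, yielding ToolError: not empty.
Calling keep jot on p=/zetrupla/dekejind, c=brovefe, yielding created.
Next I call keep jot on p=/zetrupla/dekejind, c=wupre, and get overwrote.
I run keep shunt on s=/zetrupla/cofes/tiplig, d=/zetrupla/cofes/cam, yielding ok.
I invoke recast re on v=-74, u_from=h, u_to=day: -37/12.
I call keep jot on p=/zetrupla/tra, c=sme, and observe created.
I run keep scanf on p=/zetrupla, — result: [cofes/, dekejind, tra].


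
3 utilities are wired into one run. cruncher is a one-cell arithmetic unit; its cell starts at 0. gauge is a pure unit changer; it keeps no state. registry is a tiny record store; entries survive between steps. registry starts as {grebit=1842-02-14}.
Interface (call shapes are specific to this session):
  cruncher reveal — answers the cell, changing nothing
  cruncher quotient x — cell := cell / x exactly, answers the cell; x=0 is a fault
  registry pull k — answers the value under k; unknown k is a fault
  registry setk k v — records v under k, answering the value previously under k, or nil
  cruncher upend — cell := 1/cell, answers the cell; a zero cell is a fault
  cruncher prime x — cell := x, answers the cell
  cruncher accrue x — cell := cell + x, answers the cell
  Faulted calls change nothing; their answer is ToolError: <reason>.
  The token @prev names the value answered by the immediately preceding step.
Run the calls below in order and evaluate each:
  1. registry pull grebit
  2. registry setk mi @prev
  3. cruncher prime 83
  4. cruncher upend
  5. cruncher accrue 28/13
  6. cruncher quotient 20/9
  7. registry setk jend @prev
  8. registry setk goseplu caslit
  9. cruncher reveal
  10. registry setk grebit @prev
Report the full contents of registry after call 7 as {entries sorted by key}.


Answer: {grebit=1842-02-14, jend=21033/21580, mi=1842-02-14}

Derivation:
~$ registry pull k: grebit
[out] 1842-02-14
~$ registry setk k: mi v: @prev
[out] nil
~$ cruncher prime x: 83
[out] 83
~$ cruncher upend
[out] 1/83
~$ cruncher accrue x: 28/13
[out] 2337/1079
~$ cruncher quotient x: 20/9
[out] 21033/21580
~$ registry setk k: jend v: @prev
[out] nil
~$ registry setk k: goseplu v: caslit
[out] nil
~$ cruncher reveal
[out] 21033/21580
~$ registry setk k: grebit v: @prev
[out] 1842-02-14


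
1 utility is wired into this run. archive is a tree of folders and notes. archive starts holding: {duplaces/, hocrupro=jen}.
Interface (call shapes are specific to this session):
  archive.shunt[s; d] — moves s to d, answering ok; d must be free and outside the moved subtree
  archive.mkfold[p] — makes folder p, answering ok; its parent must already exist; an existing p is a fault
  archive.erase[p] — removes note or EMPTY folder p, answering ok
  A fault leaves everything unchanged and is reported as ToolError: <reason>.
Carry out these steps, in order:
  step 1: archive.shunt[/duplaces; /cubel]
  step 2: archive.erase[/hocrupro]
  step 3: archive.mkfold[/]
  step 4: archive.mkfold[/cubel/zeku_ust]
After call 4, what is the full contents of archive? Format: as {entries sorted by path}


Answer: {cubel/, cubel/zeku_ust/}

Derivation:
Then shunt passing s→/duplaces, d→/cubel: ok.
I call erase passing p→/hocrupro, which returns ok.
Next I call mkfold passing p→/, and get ToolError: exists.
I try mkfold passing p→/cubel/zeku_ust, which returns ok.


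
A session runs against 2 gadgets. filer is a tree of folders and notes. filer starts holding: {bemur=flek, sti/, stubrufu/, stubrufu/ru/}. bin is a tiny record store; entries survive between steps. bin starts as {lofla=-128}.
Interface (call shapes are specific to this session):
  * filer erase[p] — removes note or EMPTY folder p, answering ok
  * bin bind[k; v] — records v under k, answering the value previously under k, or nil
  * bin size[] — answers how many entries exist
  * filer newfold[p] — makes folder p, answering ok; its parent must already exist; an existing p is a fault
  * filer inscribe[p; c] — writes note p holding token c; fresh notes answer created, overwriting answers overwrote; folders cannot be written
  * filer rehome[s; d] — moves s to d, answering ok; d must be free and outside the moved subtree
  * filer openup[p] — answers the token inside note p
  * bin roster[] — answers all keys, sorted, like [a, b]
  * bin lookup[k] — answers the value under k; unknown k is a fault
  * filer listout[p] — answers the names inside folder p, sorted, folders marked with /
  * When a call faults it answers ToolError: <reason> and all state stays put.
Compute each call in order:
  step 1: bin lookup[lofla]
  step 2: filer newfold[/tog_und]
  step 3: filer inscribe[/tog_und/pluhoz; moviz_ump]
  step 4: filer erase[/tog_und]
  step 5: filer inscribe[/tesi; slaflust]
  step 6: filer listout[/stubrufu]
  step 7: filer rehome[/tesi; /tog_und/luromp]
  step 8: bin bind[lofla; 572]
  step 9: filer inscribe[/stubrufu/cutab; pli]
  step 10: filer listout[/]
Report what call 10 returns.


·→ bin lookup(k→lofla)
·← -128
·→ filer newfold(p→/tog_und)
·← ok
·→ filer inscribe(p→/tog_und/pluhoz, c→moviz_ump)
·← created
·→ filer erase(p→/tog_und)
·← ToolError: not empty
·→ filer inscribe(p→/tesi, c→slaflust)
·← created
·→ filer listout(p→/stubrufu)
·← [ru/]
·→ filer rehome(s→/tesi, d→/tog_und/luromp)
·← ok
·→ bin bind(k→lofla, v→572)
·← -128
·→ filer inscribe(p→/stubrufu/cutab, c→pli)
·← created
·→ filer listout(p→/)
·← [bemur, sti/, stubrufu/, tog_und/]

Answer: [bemur, sti/, stubrufu/, tog_und/]


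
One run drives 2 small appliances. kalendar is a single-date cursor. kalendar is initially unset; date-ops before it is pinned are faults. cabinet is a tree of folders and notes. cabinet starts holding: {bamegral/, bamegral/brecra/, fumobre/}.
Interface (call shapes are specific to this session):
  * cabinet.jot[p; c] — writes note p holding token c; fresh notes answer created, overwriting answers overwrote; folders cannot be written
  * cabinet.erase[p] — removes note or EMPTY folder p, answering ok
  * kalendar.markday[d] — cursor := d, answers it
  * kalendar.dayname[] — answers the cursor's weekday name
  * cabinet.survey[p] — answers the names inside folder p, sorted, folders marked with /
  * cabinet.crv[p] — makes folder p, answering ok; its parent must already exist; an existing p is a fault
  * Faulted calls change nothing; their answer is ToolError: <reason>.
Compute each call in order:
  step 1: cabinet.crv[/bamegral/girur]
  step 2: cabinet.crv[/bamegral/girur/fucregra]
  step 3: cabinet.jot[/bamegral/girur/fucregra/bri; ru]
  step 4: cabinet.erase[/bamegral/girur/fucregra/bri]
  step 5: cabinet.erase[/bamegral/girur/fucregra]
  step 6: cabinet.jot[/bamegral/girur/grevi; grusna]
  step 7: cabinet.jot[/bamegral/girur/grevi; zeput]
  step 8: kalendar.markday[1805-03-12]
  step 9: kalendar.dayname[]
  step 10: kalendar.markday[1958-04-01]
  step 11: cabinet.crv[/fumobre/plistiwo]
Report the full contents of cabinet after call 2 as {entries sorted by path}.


·→ cabinet.crv(/bamegral/girur)
·← ok
·→ cabinet.crv(/bamegral/girur/fucregra)
·← ok
·→ cabinet.jot(/bamegral/girur/fucregra/bri, ru)
·← created
·→ cabinet.erase(/bamegral/girur/fucregra/bri)
·← ok
·→ cabinet.erase(/bamegral/girur/fucregra)
·← ok
·→ cabinet.jot(/bamegral/girur/grevi, grusna)
·← created
·→ cabinet.jot(/bamegral/girur/grevi, zeput)
·← overwrote
·→ kalendar.markday(1805-03-12)
·← 1805-03-12
·→ kalendar.dayname()
·← Tuesday
·→ kalendar.markday(1958-04-01)
·← 1958-04-01
·→ cabinet.crv(/fumobre/plistiwo)
·← ok

Answer: {bamegral/, bamegral/brecra/, bamegral/girur/, bamegral/girur/fucregra/, fumobre/}


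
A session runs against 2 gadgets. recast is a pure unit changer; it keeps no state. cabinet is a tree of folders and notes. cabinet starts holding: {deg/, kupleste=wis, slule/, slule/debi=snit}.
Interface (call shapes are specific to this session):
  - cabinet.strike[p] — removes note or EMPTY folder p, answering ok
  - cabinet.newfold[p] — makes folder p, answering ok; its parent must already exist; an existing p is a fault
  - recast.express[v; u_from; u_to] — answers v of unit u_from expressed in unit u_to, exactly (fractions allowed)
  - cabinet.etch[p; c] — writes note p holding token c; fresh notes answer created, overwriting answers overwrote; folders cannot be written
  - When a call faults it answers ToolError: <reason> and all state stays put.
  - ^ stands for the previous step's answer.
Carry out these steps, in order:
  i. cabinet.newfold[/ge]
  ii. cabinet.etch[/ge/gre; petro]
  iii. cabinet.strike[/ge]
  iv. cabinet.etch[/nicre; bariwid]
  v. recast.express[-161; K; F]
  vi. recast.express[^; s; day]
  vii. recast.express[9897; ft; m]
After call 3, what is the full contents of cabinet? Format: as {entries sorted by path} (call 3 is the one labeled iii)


==> cabinet.newfold(p: /ge)
<== ok
==> cabinet.etch(p: /ge/gre, c: petro)
<== created
==> cabinet.strike(p: /ge)
<== ToolError: not empty
==> cabinet.etch(p: /nicre, c: bariwid)
<== created
==> recast.express(v: -161, u_from: K, u_to: F)
<== -74947/100
==> recast.express(v: ^, u_from: s, u_to: day)
<== -74947/8640000
==> recast.express(v: 9897, u_from: ft, u_to: m)
<== 3770757/1250

Answer: {deg/, ge/, ge/gre=petro, kupleste=wis, slule/, slule/debi=snit}


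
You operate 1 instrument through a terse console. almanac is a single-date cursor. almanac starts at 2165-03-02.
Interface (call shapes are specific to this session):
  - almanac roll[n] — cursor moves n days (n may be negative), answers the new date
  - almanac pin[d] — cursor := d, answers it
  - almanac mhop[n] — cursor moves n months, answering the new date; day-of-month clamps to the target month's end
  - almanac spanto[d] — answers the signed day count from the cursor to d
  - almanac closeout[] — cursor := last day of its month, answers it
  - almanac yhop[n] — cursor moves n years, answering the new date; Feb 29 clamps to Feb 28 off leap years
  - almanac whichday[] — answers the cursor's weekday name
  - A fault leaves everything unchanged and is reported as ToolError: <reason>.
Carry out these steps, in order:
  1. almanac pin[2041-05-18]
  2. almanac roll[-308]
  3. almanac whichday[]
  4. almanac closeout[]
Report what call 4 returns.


Answer: 2040-07-31

Derivation:
Act: almanac pin[d→2041-05-18]
Obs: 2041-05-18
Act: almanac roll[n→-308]
Obs: 2040-07-14
Act: almanac whichday[]
Obs: Saturday
Act: almanac closeout[]
Obs: 2040-07-31


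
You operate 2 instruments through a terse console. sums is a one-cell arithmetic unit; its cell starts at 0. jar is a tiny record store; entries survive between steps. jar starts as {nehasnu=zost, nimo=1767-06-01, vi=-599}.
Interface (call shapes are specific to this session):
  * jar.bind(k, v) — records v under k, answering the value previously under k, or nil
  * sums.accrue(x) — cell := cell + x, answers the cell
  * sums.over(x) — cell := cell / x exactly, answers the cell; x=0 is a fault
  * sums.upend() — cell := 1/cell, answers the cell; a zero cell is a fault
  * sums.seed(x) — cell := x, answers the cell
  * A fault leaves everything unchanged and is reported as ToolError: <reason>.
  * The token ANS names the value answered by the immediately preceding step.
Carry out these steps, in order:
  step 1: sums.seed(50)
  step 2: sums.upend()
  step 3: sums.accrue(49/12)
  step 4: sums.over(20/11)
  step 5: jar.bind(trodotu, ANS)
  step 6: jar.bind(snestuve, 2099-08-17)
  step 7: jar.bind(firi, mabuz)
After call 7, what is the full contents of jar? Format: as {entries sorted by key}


Answer: {firi=mabuz, nehasnu=zost, nimo=1767-06-01, snestuve=2099-08-17, trodotu=13541/6000, vi=-599}

Derivation:
# sums.seed(50) ~> 50
# sums.upend() ~> 1/50
# sums.accrue(49/12) ~> 1231/300
# sums.over(20/11) ~> 13541/6000
# jar.bind(trodotu, ANS) ~> nil
# jar.bind(snestuve, 2099-08-17) ~> nil
# jar.bind(firi, mabuz) ~> nil


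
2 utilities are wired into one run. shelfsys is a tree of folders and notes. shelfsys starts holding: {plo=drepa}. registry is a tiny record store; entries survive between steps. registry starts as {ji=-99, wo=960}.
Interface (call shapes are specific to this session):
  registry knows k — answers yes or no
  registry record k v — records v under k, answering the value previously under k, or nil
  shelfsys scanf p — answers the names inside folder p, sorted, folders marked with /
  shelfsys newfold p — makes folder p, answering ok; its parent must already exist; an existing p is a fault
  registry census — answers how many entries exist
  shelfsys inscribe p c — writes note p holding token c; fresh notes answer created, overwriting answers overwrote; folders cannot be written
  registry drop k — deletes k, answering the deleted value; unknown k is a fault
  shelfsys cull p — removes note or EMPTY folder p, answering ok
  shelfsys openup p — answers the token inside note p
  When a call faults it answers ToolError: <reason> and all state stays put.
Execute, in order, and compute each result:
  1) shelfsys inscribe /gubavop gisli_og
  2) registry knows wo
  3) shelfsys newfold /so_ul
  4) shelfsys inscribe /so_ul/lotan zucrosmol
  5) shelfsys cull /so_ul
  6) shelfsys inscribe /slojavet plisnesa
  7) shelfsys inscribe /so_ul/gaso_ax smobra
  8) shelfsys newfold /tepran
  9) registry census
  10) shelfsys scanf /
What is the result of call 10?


Answer: [gubavop, plo, slojavet, so_ul/, tepran/]

Derivation:
[in] shelfsys inscribe p: /gubavop c: gisli_og
  created
[in] registry knows k: wo
  yes
[in] shelfsys newfold p: /so_ul
  ok
[in] shelfsys inscribe p: /so_ul/lotan c: zucrosmol
  created
[in] shelfsys cull p: /so_ul
  ToolError: not empty
[in] shelfsys inscribe p: /slojavet c: plisnesa
  created
[in] shelfsys inscribe p: /so_ul/gaso_ax c: smobra
  created
[in] shelfsys newfold p: /tepran
  ok
[in] registry census
  2
[in] shelfsys scanf p: /
  [gubavop, plo, slojavet, so_ul/, tepran/]


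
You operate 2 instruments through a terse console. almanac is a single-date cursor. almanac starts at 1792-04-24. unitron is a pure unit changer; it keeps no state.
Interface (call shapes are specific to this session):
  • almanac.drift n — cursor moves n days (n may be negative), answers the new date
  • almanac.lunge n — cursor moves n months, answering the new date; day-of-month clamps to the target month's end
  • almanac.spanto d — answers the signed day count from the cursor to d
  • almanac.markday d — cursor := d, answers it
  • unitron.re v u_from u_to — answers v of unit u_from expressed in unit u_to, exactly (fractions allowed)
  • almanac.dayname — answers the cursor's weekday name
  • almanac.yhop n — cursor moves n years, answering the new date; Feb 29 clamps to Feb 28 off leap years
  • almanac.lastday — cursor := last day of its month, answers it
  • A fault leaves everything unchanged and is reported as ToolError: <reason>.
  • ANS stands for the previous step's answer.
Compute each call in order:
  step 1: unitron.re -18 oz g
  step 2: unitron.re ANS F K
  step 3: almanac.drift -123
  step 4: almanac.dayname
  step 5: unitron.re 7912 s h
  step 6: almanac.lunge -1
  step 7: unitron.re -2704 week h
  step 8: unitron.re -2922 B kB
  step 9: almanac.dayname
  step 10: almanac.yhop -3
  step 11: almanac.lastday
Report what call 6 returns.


! 1. re(v=-18, u_from=oz, u_to=g) : -408233133/800000
! 2. re(v=ANS, u_from=F, u_to=K) : -40497133/1440000
! 3. drift(n=-123) : 1791-12-23
! 4. dayname() : Friday
! 5. re(v=7912, u_from=s, u_to=h) : 989/450
! 6. lunge(n=-1) : 1791-11-23
! 7. re(v=-2704, u_from=week, u_to=h) : -454272
! 8. re(v=-2922, u_from=B, u_to=kB) : -1461/500
! 9. dayname() : Wednesday
! 10. yhop(n=-3) : 1788-11-23
! 11. lastday() : 1788-11-30

Answer: 1791-11-23


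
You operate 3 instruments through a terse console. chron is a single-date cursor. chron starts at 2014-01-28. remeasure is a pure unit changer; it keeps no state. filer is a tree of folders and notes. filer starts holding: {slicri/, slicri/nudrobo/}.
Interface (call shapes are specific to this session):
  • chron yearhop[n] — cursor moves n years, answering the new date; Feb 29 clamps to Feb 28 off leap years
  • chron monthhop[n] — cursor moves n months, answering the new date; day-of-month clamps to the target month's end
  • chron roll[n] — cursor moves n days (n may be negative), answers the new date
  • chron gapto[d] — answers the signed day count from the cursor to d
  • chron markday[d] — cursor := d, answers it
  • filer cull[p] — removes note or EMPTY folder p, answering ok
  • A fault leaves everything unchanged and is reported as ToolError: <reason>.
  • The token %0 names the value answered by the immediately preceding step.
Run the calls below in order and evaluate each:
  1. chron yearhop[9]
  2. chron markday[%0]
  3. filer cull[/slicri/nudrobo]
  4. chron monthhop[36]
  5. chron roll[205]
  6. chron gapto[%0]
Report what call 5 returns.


Answer: 2026-08-21

Derivation:
-> chron yearhop(9)
<- 2023-01-28
-> chron markday(%0)
<- 2023-01-28
-> filer cull(/slicri/nudrobo)
<- ok
-> chron monthhop(36)
<- 2026-01-28
-> chron roll(205)
<- 2026-08-21
-> chron gapto(%0)
<- 0


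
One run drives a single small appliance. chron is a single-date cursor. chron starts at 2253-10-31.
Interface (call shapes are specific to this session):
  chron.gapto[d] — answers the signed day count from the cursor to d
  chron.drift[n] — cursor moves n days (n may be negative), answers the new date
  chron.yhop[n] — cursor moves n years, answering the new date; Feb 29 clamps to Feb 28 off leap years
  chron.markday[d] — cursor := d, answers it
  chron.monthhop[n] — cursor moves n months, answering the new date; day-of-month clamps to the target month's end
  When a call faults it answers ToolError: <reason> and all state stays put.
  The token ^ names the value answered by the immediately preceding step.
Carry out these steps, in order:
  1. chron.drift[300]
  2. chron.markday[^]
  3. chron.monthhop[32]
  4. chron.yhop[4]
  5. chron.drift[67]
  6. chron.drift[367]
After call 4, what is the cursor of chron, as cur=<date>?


Answer: cur=2261-04-27

Derivation:
I call drift using n=300, which returns 2254-08-27.
I try markday using d=^, giving 2254-08-27.
I call monthhop using n=32, and observe 2257-04-27.
Invoking yhop using n=4, → 2261-04-27.
I run drift using n=67, and see 2261-07-03.
Next I call drift using n=367, and get 2262-07-05.


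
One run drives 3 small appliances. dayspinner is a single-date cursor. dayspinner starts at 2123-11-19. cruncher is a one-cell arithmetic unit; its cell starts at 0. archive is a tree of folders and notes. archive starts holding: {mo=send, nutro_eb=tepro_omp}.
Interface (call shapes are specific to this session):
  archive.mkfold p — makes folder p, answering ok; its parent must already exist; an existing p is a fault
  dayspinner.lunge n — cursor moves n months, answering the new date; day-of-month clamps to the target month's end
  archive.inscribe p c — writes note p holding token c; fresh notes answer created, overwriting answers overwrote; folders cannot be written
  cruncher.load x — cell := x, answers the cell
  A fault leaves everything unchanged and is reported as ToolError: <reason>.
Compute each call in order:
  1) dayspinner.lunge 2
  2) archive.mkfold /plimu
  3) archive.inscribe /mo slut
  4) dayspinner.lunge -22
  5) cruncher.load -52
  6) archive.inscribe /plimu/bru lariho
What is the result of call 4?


[in] lunge n→2
[out] 2124-01-19
[in] mkfold p→/plimu
[out] ok
[in] inscribe p→/mo c→slut
[out] overwrote
[in] lunge n→-22
[out] 2122-03-19
[in] load x→-52
[out] -52
[in] inscribe p→/plimu/bru c→lariho
[out] created

Answer: 2122-03-19


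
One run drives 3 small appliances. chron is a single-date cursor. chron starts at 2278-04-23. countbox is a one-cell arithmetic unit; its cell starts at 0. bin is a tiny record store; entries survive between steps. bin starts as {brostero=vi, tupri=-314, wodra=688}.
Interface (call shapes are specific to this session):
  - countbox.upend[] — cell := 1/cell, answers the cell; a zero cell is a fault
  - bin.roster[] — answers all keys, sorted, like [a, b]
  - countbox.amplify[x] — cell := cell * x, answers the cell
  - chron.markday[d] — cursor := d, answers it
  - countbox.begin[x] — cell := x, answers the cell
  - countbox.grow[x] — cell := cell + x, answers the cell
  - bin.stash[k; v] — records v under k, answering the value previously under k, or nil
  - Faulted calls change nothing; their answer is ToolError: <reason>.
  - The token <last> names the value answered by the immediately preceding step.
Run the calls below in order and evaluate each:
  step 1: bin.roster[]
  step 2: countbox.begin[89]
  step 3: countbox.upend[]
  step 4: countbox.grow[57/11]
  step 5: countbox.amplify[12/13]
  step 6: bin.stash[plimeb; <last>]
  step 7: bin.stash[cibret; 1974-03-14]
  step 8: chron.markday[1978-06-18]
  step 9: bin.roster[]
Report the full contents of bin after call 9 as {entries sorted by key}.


Answer: {brostero=vi, cibret=1974-03-14, plimeb=61008/12727, tupri=-314, wodra=688}

Derivation:
→ roster()
← [brostero, tupri, wodra]
→ begin(89)
← 89
→ upend()
← 1/89
→ grow(57/11)
← 5084/979
→ amplify(12/13)
← 61008/12727
→ stash(plimeb, <last>)
← nil
→ stash(cibret, 1974-03-14)
← nil
→ markday(1978-06-18)
← 1978-06-18
→ roster()
← [brostero, cibret, plimeb, tupri, wodra]


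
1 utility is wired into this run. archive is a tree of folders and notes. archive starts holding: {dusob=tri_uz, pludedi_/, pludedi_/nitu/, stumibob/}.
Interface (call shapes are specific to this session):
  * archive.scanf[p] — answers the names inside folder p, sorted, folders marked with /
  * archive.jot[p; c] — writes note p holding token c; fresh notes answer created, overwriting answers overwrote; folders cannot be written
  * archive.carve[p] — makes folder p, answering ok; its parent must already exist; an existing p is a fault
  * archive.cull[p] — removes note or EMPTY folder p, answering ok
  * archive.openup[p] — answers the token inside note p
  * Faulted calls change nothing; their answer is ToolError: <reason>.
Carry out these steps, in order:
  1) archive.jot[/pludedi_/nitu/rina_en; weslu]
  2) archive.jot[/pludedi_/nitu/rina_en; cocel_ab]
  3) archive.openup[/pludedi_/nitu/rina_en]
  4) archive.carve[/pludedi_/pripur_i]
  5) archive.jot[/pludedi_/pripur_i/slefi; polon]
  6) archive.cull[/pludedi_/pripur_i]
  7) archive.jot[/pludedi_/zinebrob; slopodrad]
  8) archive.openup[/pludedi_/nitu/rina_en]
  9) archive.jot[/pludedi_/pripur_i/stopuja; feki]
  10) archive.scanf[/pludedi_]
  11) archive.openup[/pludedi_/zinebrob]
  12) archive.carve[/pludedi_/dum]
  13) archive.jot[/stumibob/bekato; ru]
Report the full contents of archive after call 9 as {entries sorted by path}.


Step: archive.jot[p→/pludedi_/nitu/rina_en; c→weslu]
Result: created
Step: archive.jot[p→/pludedi_/nitu/rina_en; c→cocel_ab]
Result: overwrote
Step: archive.openup[p→/pludedi_/nitu/rina_en]
Result: cocel_ab
Step: archive.carve[p→/pludedi_/pripur_i]
Result: ok
Step: archive.jot[p→/pludedi_/pripur_i/slefi; c→polon]
Result: created
Step: archive.cull[p→/pludedi_/pripur_i]
Result: ToolError: not empty
Step: archive.jot[p→/pludedi_/zinebrob; c→slopodrad]
Result: created
Step: archive.openup[p→/pludedi_/nitu/rina_en]
Result: cocel_ab
Step: archive.jot[p→/pludedi_/pripur_i/stopuja; c→feki]
Result: created
Step: archive.scanf[p→/pludedi_]
Result: [nitu/, pripur_i/, zinebrob]
Step: archive.openup[p→/pludedi_/zinebrob]
Result: slopodrad
Step: archive.carve[p→/pludedi_/dum]
Result: ok
Step: archive.jot[p→/stumibob/bekato; c→ru]
Result: created

Answer: {dusob=tri_uz, pludedi_/, pludedi_/nitu/, pludedi_/nitu/rina_en=cocel_ab, pludedi_/pripur_i/, pludedi_/pripur_i/slefi=polon, pludedi_/pripur_i/stopuja=feki, pludedi_/zinebrob=slopodrad, stumibob/}


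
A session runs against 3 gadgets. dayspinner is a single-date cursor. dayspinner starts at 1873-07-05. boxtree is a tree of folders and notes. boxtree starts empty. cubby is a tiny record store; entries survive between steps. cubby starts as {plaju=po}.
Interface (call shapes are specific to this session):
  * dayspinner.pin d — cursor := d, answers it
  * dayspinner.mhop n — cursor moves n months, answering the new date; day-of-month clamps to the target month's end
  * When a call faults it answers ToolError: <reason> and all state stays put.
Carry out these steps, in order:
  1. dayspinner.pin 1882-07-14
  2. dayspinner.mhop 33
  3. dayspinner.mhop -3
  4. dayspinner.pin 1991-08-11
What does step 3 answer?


I call dayspinner.pin on d: 1882-07-14, and see 1882-07-14.
Next I call dayspinner.mhop on n: 33, yielding 1885-04-14.
Next I call dayspinner.mhop on n: -3, giving 1885-01-14.
Invoking dayspinner.pin on d: 1991-08-11, giving 1991-08-11.

Answer: 1885-01-14


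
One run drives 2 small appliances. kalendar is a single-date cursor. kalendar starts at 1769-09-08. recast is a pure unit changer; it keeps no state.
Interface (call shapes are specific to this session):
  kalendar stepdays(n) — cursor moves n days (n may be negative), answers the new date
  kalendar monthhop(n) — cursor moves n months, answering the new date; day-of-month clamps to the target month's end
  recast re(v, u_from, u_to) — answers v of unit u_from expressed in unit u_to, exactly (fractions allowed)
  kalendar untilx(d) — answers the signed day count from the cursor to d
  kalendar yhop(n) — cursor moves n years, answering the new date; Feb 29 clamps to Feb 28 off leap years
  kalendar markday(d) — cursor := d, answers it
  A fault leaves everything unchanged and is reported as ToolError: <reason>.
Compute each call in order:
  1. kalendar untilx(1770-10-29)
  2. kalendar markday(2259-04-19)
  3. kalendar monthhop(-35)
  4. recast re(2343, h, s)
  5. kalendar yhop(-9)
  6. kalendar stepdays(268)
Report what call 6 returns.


Answer: 2248-02-11

Derivation:
> kalendar untilx d='1770-10-29'
= 416
> kalendar markday d='2259-04-19'
= 2259-04-19
> kalendar monthhop n='-35'
= 2256-05-19
> recast re v='2343' u_from='h' u_to='s'
= 8434800
> kalendar yhop n='-9'
= 2247-05-19
> kalendar stepdays n='268'
= 2248-02-11
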